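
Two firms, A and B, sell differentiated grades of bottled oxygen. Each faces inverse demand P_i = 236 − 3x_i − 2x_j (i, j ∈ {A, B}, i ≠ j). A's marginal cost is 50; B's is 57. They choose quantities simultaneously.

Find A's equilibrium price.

121.0625

Firm A's profit: π = x_A(236 − 3x_A − 2x_B) − 50x_A.
∂π/∂x_A = 186 − 6x_A − 2x_B = 0 ⇒ x_A = 31 − (1/3)x_B.
Similarly x_B = 179/6 − (1/3)x_A.
Substituting the second reaction function into the first: x_A = 31 − (1/3)(179/6 − (1/3)x_A), which gives (8/9)x_A = 379/18 ⇒ x_A = 23.6875.
Then x_B = 179/6 − (1/3)·23.6875 = 21.9375.
P_A = 236 − 3·23.6875 − 2·21.9375 = 121.0625.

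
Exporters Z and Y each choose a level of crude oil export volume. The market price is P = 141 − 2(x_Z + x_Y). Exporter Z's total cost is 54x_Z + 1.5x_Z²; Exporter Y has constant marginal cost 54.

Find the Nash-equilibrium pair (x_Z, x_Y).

Exporter Z's profit: π = x_Z(141 − 2(x_Z + x_Y)) − 54x_Z − 1.5x_Z².
∂π/∂x_Z = 87 − 7x_Z − 2x_Y = 0, so x_Z = 87/7 − (2/7)x_Y.
For Y: ∂π/∂x_Y = 87 − 4x_Y − 2x_Z = 0 ⇒ x_Y = 21.75 − 0.5x_Z.
Plugging x_Y into Z's best response: x_Z = 87/7 − (2/7)(21.75 − 0.5x_Z) ⇒ (6/7)x_Z = 87/14, so x_Z = 7.25.
Then x_Y = 21.75 − 0.5·7.25 = 18.125.

7.25, 18.125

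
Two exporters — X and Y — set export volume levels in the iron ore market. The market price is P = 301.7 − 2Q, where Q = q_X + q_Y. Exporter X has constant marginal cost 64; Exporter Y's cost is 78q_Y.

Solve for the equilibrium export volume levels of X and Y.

41.95, 34.95

Exporter X's profit: π = q_X(301.7 − 2(q_X + q_Y)) − 64q_X.
∂π/∂q_X = 237.7 − 4q_X − 2q_Y = 0, so q_X = 59.425 − 0.5q_Y.
By the same steps for Y: q_Y = 55.925 − 0.5q_X.
Substituting the second reaction function into the first: q_X = 59.425 − 0.5(55.925 − 0.5q_X), which gives 0.75q_X = 31.4625 ⇒ q_X = 41.95.
Then q_Y = 55.925 − 0.5·41.95 = 34.95.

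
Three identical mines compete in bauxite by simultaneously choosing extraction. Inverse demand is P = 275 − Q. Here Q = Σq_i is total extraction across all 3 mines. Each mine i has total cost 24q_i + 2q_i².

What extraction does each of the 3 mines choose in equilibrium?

31.375

A representative mine's profit is π_i = q_i(275 − Q) − 24q_i − 2q_i², with Q = q_i + Σ_{j≠i} q_j.
First-order condition: 251 − 6q_i − Σ_{j≠i} q_j = 0.
In a symmetric equilibrium every mine chooses the same q, so Σ_{j≠i} q_j = 2q. The condition becomes 251 − 8q = 0, giving q = 251/8 = 31.375.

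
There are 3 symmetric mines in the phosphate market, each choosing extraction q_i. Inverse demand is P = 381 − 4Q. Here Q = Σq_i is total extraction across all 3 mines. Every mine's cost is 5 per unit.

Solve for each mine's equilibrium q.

23.5

A representative mine's profit is π_i = q_i(381 − 4Q) − 5q_i, with Q = q_i + Σ_{j≠i} q_j.
First-order condition: 376 − 8q_i − 4Σ_{j≠i} q_j = 0.
With identical mines, set every q_j = q: then 376 − 8q − 8q = 0, i.e. q = 376/16 = 23.5.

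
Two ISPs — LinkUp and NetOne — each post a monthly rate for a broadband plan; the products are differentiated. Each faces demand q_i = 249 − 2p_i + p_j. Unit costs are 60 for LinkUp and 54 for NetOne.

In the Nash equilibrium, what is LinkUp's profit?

7737.68

LinkUp's profit: π = (p_{LinkUp} − 60)(249 − 2p_{LinkUp} + p_{NetOne}).
∂π/∂p_{LinkUp} = 369 − 4p_{LinkUp} + p_{NetOne} = 0 ⇒ p_{LinkUp} = 92.25 + 0.25p_{NetOne}.
Similarly p_{NetOne} = 89.25 + 0.25p_{LinkUp}.
Substituting the second reaction function into the first: p_{LinkUp} = 92.25 + 0.25(89.25 + 0.25p_{LinkUp}), which gives 0.9375p_{LinkUp} = 114.5625 ⇒ p_{LinkUp} = 122.2.
Then p_{NetOne} = 89.25 + 0.25·122.2 = 119.8.
q_{LinkUp} = 249 − 2·122.2 + 119.8 = 124.4.
Profit = (122.2 − 60)·124.4 = 7737.68.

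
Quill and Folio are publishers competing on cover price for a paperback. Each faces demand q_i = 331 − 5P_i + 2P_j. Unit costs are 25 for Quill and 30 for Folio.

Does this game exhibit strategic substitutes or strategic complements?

strategic complements

Quill's profit: π = (P_{Quill} − 25)(331 − 5P_{Quill} + 2P_{Folio}).
∂π/∂P_{Quill} = 456 − 10P_{Quill} + 2P_{Folio} = 0 ⇒ P_{Quill} = 45.6 + 0.2P_{Folio}.
The best-response slope dP_{Quill}/dP_{Folio} = 0.2 > 0: the reaction function is upward-sloping, so the choices are strategic complements.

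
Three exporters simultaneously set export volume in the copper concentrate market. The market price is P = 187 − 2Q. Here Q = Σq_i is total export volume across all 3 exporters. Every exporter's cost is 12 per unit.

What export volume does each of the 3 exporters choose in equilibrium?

A representative exporter's profit is π_i = q_i(187 − 2Q) − 12q_i, with Q = q_i + Σ_{j≠i} q_j.
First-order condition: 175 − 4q_i − 2Σ_{j≠i} q_j = 0.
Imposing symmetry (q_j = q for all j) turns Σ_{j≠i} q_j into 2q, so 175 = 8q and q = 21.875.

21.875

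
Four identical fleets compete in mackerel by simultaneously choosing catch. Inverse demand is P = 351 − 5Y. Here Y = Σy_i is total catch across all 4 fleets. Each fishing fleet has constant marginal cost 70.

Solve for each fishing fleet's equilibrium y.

A representative fishing fleet's profit is π_i = y_i(351 − 5Y) − 70y_i, with Y = y_i + Σ_{j≠i} y_j.
First-order condition: 281 − 10y_i − 5Σ_{j≠i} y_j = 0.
Imposing symmetry (y_j = y for all j) turns Σ_{j≠i} y_j into 3y, so 281 = 25y and y = 11.24.

11.24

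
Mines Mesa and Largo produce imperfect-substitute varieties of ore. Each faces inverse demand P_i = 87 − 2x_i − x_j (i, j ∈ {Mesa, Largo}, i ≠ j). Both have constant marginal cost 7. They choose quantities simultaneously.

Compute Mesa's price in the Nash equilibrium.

Mine Mesa's profit: π = x_{Mesa}(87 − 2x_{Mesa} − x_{Largo}) − 7x_{Mesa}.
∂π/∂x_{Mesa} = 80 − 4x_{Mesa} − x_{Largo} = 0 ⇒ x_{Mesa} = 20 − 0.25x_{Largo}.
Setting x_{Mesa} = x_{Largo} in the reaction function: x_{Mesa} = 20 − 0.25x_{Mesa}, so x_{Mesa} = 20 / 1.25 = 16.
P_{Mesa} = 87 − 2·16 − 16 = 39.

39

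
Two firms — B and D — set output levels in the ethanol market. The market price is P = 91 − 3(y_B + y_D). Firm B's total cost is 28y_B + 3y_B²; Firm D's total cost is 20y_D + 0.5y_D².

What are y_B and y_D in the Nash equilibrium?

3.04, 8.84

Firm B's profit: π = y_B(91 − 3(y_B + y_D)) − 28y_B − 3y_B².
∂π/∂y_B = 63 − 12y_B − 3y_D = 0, so y_B = 5.25 − 0.25y_D.
For D: ∂π/∂y_D = 71 − 7y_D − 3y_B = 0 ⇒ y_D = 71/7 − (3/7)y_B.
Solving the two reaction functions simultaneously: (1 − (−0.25)(−3/7))y_B = 5.25 − 0.25·(71/7), so (25/28)y_B = 19/7 and y_B = 3.04.
Then y_D = 71/7 − (3/7)·3.04 = 8.84.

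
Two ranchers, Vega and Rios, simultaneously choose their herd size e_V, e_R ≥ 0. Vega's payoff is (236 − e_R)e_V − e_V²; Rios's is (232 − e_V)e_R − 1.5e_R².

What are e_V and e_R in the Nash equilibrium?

95.2, 45.6

Expanding Vega's payoff: 236e_V − e_Re_V − e_V².
∂π/∂e_V = 236 − e_R − 2e_V = 0, so e_V = 118 − 0.5e_R.
Likewise for Rios: e_R = 232/3 − (1/3)e_V.
Substituting the second reaction function into the first: e_V = 118 − 0.5(232/3 − (1/3)e_V), which gives (5/6)e_V = 238/3 ⇒ e_V = 95.2.
Then e_R = 232/3 − (1/3)·95.2 = 45.6.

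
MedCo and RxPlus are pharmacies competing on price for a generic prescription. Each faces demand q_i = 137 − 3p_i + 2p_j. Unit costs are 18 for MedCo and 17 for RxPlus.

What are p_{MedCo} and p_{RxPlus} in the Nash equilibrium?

47.5625, 47.1875

MedCo's profit: π = (p_{MedCo} − 18)(137 − 3p_{MedCo} + 2p_{RxPlus}).
∂π/∂p_{MedCo} = 191 − 6p_{MedCo} + 2p_{RxPlus} = 0 ⇒ p_{MedCo} = 191/6 + (1/3)p_{RxPlus}.
Similarly p_{RxPlus} = 94/3 + (1/3)p_{MedCo}.
Substituting the second reaction function into the first: p_{MedCo} = 191/6 + (1/3)(94/3 + (1/3)p_{MedCo}), which gives (8/9)p_{MedCo} = 761/18 ⇒ p_{MedCo} = 47.5625.
Then p_{RxPlus} = 94/3 + (1/3)·47.5625 = 47.1875.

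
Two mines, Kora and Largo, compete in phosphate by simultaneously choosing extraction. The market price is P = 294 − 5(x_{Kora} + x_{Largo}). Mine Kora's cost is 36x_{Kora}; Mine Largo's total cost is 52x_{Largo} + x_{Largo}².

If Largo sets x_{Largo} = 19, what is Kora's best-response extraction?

16.3

Mine Kora's profit: π = x_{Kora}(294 − 5(x_{Kora} + x_{Largo})) − 36x_{Kora}.
∂π/∂x_{Kora} = 258 − 10x_{Kora} − 5x_{Largo} = 0, so x_{Kora} = 25.8 − 0.5x_{Largo}.
At x_{Largo} = 19: x_{Kora} = 25.8 − 0.5·19 = 16.3.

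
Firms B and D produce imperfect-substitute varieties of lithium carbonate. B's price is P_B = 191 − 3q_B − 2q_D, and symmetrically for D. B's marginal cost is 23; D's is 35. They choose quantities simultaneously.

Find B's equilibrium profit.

1419.1875

Firm B's profit: π = q_B(191 − 3q_B − 2q_D) − 23q_B.
∂π/∂q_B = 168 − 6q_B − 2q_D = 0 ⇒ q_B = 28 − (1/3)q_D.
Similarly q_D = 26 − (1/3)q_B.
Solving the two reaction functions simultaneously: (1 − (−1/3)(−1/3))q_B = 28 − (1/3)·26, so (8/9)q_B = 58/3 and q_B = 21.75.
Then q_D = 26 − (1/3)·21.75 = 18.75.
P_B = 191 − 3·21.75 − 2·18.75 = 88.25.
Profit = (88.25 − 23)·21.75 = 1419.1875.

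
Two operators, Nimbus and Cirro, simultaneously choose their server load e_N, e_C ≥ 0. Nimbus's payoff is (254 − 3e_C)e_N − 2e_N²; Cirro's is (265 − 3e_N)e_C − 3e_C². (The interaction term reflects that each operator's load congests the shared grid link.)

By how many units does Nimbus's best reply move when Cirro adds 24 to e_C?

-18

Expanding Nimbus's payoff: 254e_N − 3e_Ce_N − 2e_N².
∂π/∂e_N = 254 − 3e_C − 4e_N = 0, so e_N = 63.5 − 0.75e_C.
The reaction-function slope is −0.75, so a 24-unit rise in e_C moves e_N by −0.75 × 24 = −18. Nimbus's best response falls — the actions are strategic substitutes.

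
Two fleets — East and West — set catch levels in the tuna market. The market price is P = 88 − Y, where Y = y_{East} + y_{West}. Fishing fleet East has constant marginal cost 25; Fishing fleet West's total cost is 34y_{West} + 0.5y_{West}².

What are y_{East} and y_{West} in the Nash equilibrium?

27, 9

Fishing fleet East's profit: π = y_{East}(88 − (y_{East} + y_{West})) − 25y_{East}.
∂π/∂y_{East} = 63 − 2y_{East} − y_{West} = 0, so y_{East} = 31.5 − 0.5y_{West}.
For West: ∂π/∂y_{West} = 54 − 3y_{West} − y_{East} = 0 ⇒ y_{West} = 18 − (1/3)y_{East}.
Solving the two reaction functions simultaneously: (1 − (−0.5)(−1/3))y_{East} = 31.5 − 0.5·18, so (5/6)y_{East} = 22.5 and y_{East} = 27.
Then y_{West} = 18 − (1/3)·27 = 9.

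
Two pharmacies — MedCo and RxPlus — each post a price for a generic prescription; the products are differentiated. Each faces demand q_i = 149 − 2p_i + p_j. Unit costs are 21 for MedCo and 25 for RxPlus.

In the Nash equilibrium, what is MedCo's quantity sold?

86.4

MedCo's profit: π = (p_{MedCo} − 21)(149 − 2p_{MedCo} + p_{RxPlus}).
∂π/∂p_{MedCo} = 191 − 4p_{MedCo} + p_{RxPlus} = 0 ⇒ p_{MedCo} = 47.75 + 0.25p_{RxPlus}.
Similarly p_{RxPlus} = 49.75 + 0.25p_{MedCo}.
Solving the two reaction functions simultaneously: (1 − (0.25)(0.25))p_{MedCo} = 47.75 + 0.25·49.75, so 0.9375p_{MedCo} = 60.1875 and p_{MedCo} = 64.2.
Then p_{RxPlus} = 49.75 + 0.25·64.2 = 65.8.
q_{MedCo} = 149 − 2·64.2 + 65.8 = 86.4.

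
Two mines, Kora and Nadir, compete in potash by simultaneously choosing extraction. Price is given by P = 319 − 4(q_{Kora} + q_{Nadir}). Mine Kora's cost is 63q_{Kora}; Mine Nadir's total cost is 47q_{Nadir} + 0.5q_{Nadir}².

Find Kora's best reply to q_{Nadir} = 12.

26

Mine Kora's profit: π = q_{Kora}(319 − 4(q_{Kora} + q_{Nadir})) − 63q_{Kora}.
∂π/∂q_{Kora} = 256 − 8q_{Kora} − 4q_{Nadir} = 0, so q_{Kora} = 32 − 0.5q_{Nadir}.
At q_{Nadir} = 12: q_{Kora} = 32 − 0.5·12 = 26.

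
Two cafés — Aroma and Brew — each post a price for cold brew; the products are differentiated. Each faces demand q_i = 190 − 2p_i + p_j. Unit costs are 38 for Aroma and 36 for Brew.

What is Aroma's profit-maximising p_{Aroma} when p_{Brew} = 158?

Aroma's profit: π = (p_{Aroma} − 38)(190 − 2p_{Aroma} + p_{Brew}).
∂π/∂p_{Aroma} = 266 − 4p_{Aroma} + p_{Brew} = 0 ⇒ p_{Aroma} = 66.5 + 0.25p_{Brew}.
At p_{Brew} = 158: p_{Aroma} = 66.5 + 0.25·158 = 106.

106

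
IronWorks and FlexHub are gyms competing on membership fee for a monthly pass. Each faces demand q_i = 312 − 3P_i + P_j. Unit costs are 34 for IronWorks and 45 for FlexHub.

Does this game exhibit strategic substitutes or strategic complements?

strategic complements

IronWorks's profit: π = (P_{IronWorks} − 34)(312 − 3P_{IronWorks} + P_{FlexHub}).
∂π/∂P_{IronWorks} = 414 − 6P_{IronWorks} + P_{FlexHub} = 0 ⇒ P_{IronWorks} = 69 + (1/6)P_{FlexHub}.
The best-response slope dP_{IronWorks}/dP_{FlexHub} = 1/6 > 0: the reaction function is upward-sloping, so the choices are strategic complements.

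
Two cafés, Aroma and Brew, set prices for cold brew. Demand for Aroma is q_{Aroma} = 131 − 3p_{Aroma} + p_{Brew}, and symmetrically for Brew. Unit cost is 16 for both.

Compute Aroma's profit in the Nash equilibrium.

Aroma's profit: π = (p_{Aroma} − 16)(131 − 3p_{Aroma} + p_{Brew}).
∂π/∂p_{Aroma} = 179 − 6p_{Aroma} + p_{Brew} = 0 ⇒ p_{Aroma} = 179/6 + (1/6)p_{Brew}.
By symmetry p_{Brew} = p_{Aroma}; substituting into the reaction function, (5/6)p_{Aroma} = 179/6 and p_{Aroma} = 35.8.
q_{Aroma} = 131 − 3·35.8 + 35.8 = 59.4.
Profit = (35.8 − 16)·59.4 = 1176.12.

1176.12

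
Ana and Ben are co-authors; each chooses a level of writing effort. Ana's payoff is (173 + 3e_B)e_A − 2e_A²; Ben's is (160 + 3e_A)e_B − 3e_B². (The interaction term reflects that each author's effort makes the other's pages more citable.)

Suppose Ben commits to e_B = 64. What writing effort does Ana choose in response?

91.25

Expanding Ana's payoff: 173e_A + 3e_Be_A − 2e_A².
∂π/∂e_A = 173 + 3e_B − 4e_A = 0, so e_A = 43.25 + 0.75e_B.
At e_B = 64: e_A = 43.25 + 0.75·64 = 91.25.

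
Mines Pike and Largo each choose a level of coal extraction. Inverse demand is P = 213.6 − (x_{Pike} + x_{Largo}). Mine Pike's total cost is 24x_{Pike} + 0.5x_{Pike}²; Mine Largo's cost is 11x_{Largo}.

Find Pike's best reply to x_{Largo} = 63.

Mine Pike's profit: π = x_{Pike}(213.6 − (x_{Pike} + x_{Largo})) − 24x_{Pike} − 0.5x_{Pike}².
∂π/∂x_{Pike} = 189.6 − 3x_{Pike} − x_{Largo} = 0, so x_{Pike} = 63.2 − (1/3)x_{Largo}.
At x_{Largo} = 63: x_{Pike} = 63.2 − (1/3)·63 = 42.2.

42.2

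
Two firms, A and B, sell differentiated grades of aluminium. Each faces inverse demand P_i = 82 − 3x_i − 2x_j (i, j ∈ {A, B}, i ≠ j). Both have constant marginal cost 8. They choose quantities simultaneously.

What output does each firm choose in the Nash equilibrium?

9.25

Firm A's profit: π = x_A(82 − 3x_A − 2x_B) − 8x_A.
∂π/∂x_A = 74 − 6x_A − 2x_B = 0 ⇒ x_A = 37/3 − (1/3)x_B.
By symmetry x_B = x_A; substituting into the reaction function, (4/3)x_A = 37/3 and x_A = 9.25.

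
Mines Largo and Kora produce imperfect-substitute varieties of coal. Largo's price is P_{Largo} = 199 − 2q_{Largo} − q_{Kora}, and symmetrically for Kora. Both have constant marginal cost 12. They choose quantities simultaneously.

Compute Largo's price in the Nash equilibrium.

Mine Largo's profit: π = q_{Largo}(199 − 2q_{Largo} − q_{Kora}) − 12q_{Largo}.
∂π/∂q_{Largo} = 187 − 4q_{Largo} − q_{Kora} = 0 ⇒ q_{Largo} = 46.75 − 0.25q_{Kora}.
Setting q_{Largo} = q_{Kora} in the reaction function: q_{Largo} = 46.75 − 0.25q_{Largo}, so q_{Largo} = 46.75 / 1.25 = 37.4.
P_{Largo} = 199 − 2·37.4 − 37.4 = 86.8.

86.8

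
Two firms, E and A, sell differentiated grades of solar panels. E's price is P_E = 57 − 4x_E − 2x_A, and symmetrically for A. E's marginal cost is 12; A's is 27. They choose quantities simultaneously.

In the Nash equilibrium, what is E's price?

32

Firm E's profit: π = x_E(57 − 4x_E − 2x_A) − 12x_E.
∂π/∂x_E = 45 − 8x_E − 2x_A = 0 ⇒ x_E = 5.625 − 0.25x_A.
Similarly x_A = 3.75 − 0.25x_E.
Substituting the second reaction function into the first: x_E = 5.625 − 0.25(3.75 − 0.25x_E), which gives 0.9375x_E = 4.6875 ⇒ x_E = 5.
Then x_A = 3.75 − 0.25·5 = 2.5.
P_E = 57 − 4·5 − 2·2.5 = 32.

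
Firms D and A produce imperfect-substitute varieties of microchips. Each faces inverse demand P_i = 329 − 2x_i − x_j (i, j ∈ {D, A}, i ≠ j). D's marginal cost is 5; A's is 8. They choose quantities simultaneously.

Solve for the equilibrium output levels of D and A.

Firm D's profit: π = x_D(329 − 2x_D − x_A) − 5x_D.
∂π/∂x_D = 324 − 4x_D − x_A = 0 ⇒ x_D = 81 − 0.25x_A.
Similarly x_A = 80.25 − 0.25x_D.
Plugging x_A into D's best response: x_D = 81 − 0.25(80.25 − 0.25x_D) ⇒ 0.9375x_D = 60.9375, so x_D = 65.
Then x_A = 80.25 − 0.25·65 = 64.

65, 64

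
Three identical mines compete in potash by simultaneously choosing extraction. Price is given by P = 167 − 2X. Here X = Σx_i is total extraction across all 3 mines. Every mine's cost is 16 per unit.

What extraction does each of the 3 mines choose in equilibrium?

18.875

A representative mine's profit is π_i = x_i(167 − 2X) − 16x_i, with X = x_i + Σ_{j≠i} x_j.
First-order condition: 151 − 4x_i − 2Σ_{j≠i} x_j = 0.
With identical mines, set every x_j = x: then 151 − 4x − 4x = 0, i.e. x = 151/8 = 18.875.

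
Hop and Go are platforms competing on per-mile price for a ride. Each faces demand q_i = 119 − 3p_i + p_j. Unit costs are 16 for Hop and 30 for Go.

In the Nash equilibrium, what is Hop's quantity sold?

55.8

Hop's profit: π = (p_{Hop} − 16)(119 − 3p_{Hop} + p_{Go}).
∂π/∂p_{Hop} = 167 − 6p_{Hop} + p_{Go} = 0 ⇒ p_{Hop} = 167/6 + (1/6)p_{Go}.
Similarly p_{Go} = 209/6 + (1/6)p_{Hop}.
Solving the two reaction functions simultaneously: (1 − (1/6)(1/6))p_{Hop} = 167/6 + (1/6)·(209/6), so (35/36)p_{Hop} = 1211/36 and p_{Hop} = 34.6.
Then p_{Go} = 209/6 + (1/6)·34.6 = 40.6.
q_{Hop} = 119 − 3·34.6 + 40.6 = 55.8.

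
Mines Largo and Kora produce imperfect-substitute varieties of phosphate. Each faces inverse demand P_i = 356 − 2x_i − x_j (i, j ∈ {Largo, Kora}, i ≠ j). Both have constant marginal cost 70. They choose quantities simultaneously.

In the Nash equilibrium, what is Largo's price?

184.4

Mine Largo's profit: π = x_{Largo}(356 − 2x_{Largo} − x_{Kora}) − 70x_{Largo}.
∂π/∂x_{Largo} = 286 − 4x_{Largo} − x_{Kora} = 0 ⇒ x_{Largo} = 71.5 − 0.25x_{Kora}.
The game is symmetric, so in equilibrium x_{Kora} = x_{Largo}: the reaction function gives 1.25x_{Largo} = 71.5, hence x_{Largo} = 57.2.
P_{Largo} = 356 − 2·57.2 − 57.2 = 184.4.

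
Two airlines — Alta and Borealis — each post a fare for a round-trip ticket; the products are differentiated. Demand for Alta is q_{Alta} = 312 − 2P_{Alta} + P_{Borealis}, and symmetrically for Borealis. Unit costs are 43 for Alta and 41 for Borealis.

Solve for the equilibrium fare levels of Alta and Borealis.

Alta's profit: π = (P_{Alta} − 43)(312 − 2P_{Alta} + P_{Borealis}).
∂π/∂P_{Alta} = 398 − 4P_{Alta} + P_{Borealis} = 0 ⇒ P_{Alta} = 99.5 + 0.25P_{Borealis}.
Similarly P_{Borealis} = 98.5 + 0.25P_{Alta}.
Solving the two reaction functions simultaneously: (1 − (0.25)(0.25))P_{Alta} = 99.5 + 0.25·98.5, so 0.9375P_{Alta} = 124.125 and P_{Alta} = 132.4.
Then P_{Borealis} = 98.5 + 0.25·132.4 = 131.6.

132.4, 131.6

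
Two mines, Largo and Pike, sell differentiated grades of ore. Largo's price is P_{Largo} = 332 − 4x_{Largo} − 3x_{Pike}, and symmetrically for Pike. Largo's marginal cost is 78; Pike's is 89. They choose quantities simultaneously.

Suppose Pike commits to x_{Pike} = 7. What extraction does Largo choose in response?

29.125

Mine Largo's profit: π = x_{Largo}(332 − 4x_{Largo} − 3x_{Pike}) − 78x_{Largo}.
∂π/∂x_{Largo} = 254 − 8x_{Largo} − 3x_{Pike} = 0 ⇒ x_{Largo} = 31.75 − 0.375x_{Pike}.
At x_{Pike} = 7: x_{Largo} = 31.75 − 0.375·7 = 29.125.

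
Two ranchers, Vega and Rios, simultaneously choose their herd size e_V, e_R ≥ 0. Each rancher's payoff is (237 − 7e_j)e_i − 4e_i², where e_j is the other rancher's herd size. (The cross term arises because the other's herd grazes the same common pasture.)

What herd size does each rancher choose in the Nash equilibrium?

Vega's payoff is (237 − 7e_R)e_V − 4e_V².
∂π/∂e_V = 237 − 7e_R − 8e_V = 0, so e_V = 29.625 − 0.875e_R.
By symmetry e_R = e_V; substituting into the reaction function, 1.875e_V = 29.625 and e_V = 15.8.

15.8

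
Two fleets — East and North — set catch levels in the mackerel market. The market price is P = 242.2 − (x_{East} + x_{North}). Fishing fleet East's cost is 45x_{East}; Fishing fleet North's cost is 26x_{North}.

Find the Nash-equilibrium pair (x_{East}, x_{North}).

59.4, 78.4

Fishing fleet East's profit: π = x_{East}(242.2 − (x_{East} + x_{North})) − 45x_{East}.
∂π/∂x_{East} = 197.2 − 2x_{East} − x_{North} = 0, so x_{East} = 98.6 − 0.5x_{North}.
By the same steps for North: x_{North} = 108.1 − 0.5x_{East}.
Plugging x_{North} into East's best response: x_{East} = 98.6 − 0.5(108.1 − 0.5x_{East}) ⇒ 0.75x_{East} = 44.55, so x_{East} = 59.4.
Then x_{North} = 108.1 − 0.5·59.4 = 78.4.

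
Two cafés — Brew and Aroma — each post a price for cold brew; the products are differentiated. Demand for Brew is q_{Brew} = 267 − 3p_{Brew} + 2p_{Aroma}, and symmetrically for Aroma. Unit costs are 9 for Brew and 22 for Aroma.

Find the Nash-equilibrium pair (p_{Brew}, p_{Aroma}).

Brew's profit: π = (p_{Brew} − 9)(267 − 3p_{Brew} + 2p_{Aroma}).
∂π/∂p_{Brew} = 294 − 6p_{Brew} + 2p_{Aroma} = 0 ⇒ p_{Brew} = 49 + (1/3)p_{Aroma}.
Similarly p_{Aroma} = 55.5 + (1/3)p_{Brew}.
Solving the two reaction functions simultaneously: (1 − (1/3)(1/3))p_{Brew} = 49 + (1/3)·55.5, so (8/9)p_{Brew} = 67.5 and p_{Brew} = 75.9375.
Then p_{Aroma} = 55.5 + (1/3)·75.9375 = 80.8125.

75.9375, 80.8125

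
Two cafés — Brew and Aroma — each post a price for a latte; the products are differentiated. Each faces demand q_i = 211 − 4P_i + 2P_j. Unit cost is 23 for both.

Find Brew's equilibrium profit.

3025

Brew's profit: π = (P_{Brew} − 23)(211 − 4P_{Brew} + 2P_{Aroma}).
∂π/∂P_{Brew} = 303 − 8P_{Brew} + 2P_{Aroma} = 0 ⇒ P_{Brew} = 37.875 + 0.25P_{Aroma}.
The game is symmetric, so in equilibrium P_{Aroma} = P_{Brew}: the reaction function gives 0.75P_{Brew} = 37.875, hence P_{Brew} = 50.5.
q_{Brew} = 211 − 4·50.5 + 2·50.5 = 110.
Profit = (50.5 − 23)·110 = 3025.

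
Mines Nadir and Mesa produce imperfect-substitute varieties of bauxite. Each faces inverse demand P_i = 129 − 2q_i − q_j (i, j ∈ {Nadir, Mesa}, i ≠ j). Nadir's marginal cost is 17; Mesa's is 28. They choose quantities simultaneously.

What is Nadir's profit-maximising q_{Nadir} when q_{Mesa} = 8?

26

Mine Nadir's profit: π = q_{Nadir}(129 − 2q_{Nadir} − q_{Mesa}) − 17q_{Nadir}.
∂π/∂q_{Nadir} = 112 − 4q_{Nadir} − q_{Mesa} = 0 ⇒ q_{Nadir} = 28 − 0.25q_{Mesa}.
At q_{Mesa} = 8: q_{Nadir} = 28 − 0.25·8 = 26.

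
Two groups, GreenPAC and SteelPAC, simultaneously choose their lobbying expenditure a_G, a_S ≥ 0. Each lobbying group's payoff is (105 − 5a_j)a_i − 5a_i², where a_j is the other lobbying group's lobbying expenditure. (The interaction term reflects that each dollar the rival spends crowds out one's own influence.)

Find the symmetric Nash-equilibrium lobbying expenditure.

GreenPAC's payoff is (105 − 5a_S)a_G − 5a_G².
∂π/∂a_G = 105 − 5a_S − 10a_G = 0, so a_G = 10.5 − 0.5a_S.
By symmetry a_S = a_G; substituting into the reaction function, 1.5a_G = 10.5 and a_G = 7.

7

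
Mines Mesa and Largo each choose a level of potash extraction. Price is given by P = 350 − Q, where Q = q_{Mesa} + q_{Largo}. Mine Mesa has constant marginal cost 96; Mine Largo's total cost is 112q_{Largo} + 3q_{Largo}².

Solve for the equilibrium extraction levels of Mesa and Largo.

Mine Mesa's profit: π = q_{Mesa}(350 − (q_{Mesa} + q_{Largo})) − 96q_{Mesa}.
∂π/∂q_{Mesa} = 254 − 2q_{Mesa} − q_{Largo} = 0, so q_{Mesa} = 127 − 0.5q_{Largo}.
For Largo: ∂π/∂q_{Largo} = 238 − 8q_{Largo} − q_{Mesa} = 0 ⇒ q_{Largo} = 29.75 − 0.125q_{Mesa}.
Substituting the second reaction function into the first: q_{Mesa} = 127 − 0.5(29.75 − 0.125q_{Mesa}), which gives 0.9375q_{Mesa} = 112.125 ⇒ q_{Mesa} = 119.6.
Then q_{Largo} = 29.75 − 0.125·119.6 = 14.8.

119.6, 14.8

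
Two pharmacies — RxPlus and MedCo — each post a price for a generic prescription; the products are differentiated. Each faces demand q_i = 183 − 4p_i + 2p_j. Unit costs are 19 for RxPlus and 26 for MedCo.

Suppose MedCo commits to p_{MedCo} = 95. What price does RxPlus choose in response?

RxPlus's profit: π = (p_{RxPlus} − 19)(183 − 4p_{RxPlus} + 2p_{MedCo}).
∂π/∂p_{RxPlus} = 259 − 8p_{RxPlus} + 2p_{MedCo} = 0 ⇒ p_{RxPlus} = 32.375 + 0.25p_{MedCo}.
At p_{MedCo} = 95: p_{RxPlus} = 32.375 + 0.25·95 = 56.125.

56.125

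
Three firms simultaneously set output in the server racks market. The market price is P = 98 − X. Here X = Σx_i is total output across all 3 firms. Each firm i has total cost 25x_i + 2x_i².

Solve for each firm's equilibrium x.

9.125

A representative firm's profit is π_i = x_i(98 − X) − 25x_i − 2x_i², with X = x_i + Σ_{j≠i} x_j.
First-order condition: 73 − 6x_i − Σ_{j≠i} x_j = 0.
In a symmetric equilibrium every firm chooses the same x, so Σ_{j≠i} x_j = 2x. The condition becomes 73 − 8x = 0, giving x = 73/8 = 9.125.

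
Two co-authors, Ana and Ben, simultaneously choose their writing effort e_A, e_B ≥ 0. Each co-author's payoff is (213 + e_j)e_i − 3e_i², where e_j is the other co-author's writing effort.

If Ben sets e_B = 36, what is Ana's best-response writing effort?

Ana's payoff is (213 + e_B)e_A − 3e_A².
∂π/∂e_A = 213 + e_B − 6e_A = 0, so e_A = 35.5 + (1/6)e_B.
At e_B = 36: e_A = 35.5 + (1/6)·36 = 41.5.

41.5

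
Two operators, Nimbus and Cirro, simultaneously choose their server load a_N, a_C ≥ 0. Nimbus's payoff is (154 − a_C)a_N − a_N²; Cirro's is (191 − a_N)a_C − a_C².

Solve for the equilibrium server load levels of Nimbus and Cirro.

Expanding Nimbus's payoff: 154a_N − a_Ca_N − a_N².
∂π/∂a_N = 154 − a_C − 2a_N = 0, so a_N = 77 − 0.5a_C.
Likewise for Cirro: a_C = 95.5 − 0.5a_N.
Solving the two reaction functions simultaneously: (1 − (−0.5)(−0.5))a_N = 77 − 0.5·95.5, so 0.75a_N = 29.25 and a_N = 39.
Then a_C = 95.5 − 0.5·39 = 76.

39, 76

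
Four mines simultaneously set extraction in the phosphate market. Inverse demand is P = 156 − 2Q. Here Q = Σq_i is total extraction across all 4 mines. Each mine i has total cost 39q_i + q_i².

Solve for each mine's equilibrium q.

A representative mine's profit is π_i = q_i(156 − 2Q) − 39q_i − q_i², with Q = q_i + Σ_{j≠i} q_j.
First-order condition: 117 − 6q_i − 2Σ_{j≠i} q_j = 0.
In a symmetric equilibrium every mine chooses the same q, so Σ_{j≠i} q_j = 3q. The condition becomes 117 − 12q = 0, giving q = 117/12 = 9.75.

9.75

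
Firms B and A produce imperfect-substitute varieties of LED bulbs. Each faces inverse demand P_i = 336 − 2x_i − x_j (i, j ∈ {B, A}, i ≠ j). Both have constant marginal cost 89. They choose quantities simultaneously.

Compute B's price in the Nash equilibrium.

187.8

Firm B's profit: π = x_B(336 − 2x_B − x_A) − 89x_B.
∂π/∂x_B = 247 − 4x_B − x_A = 0 ⇒ x_B = 61.75 − 0.25x_A.
By symmetry x_A = x_B; substituting into the reaction function, 1.25x_B = 61.75 and x_B = 49.4.
P_B = 336 − 2·49.4 − 49.4 = 187.8.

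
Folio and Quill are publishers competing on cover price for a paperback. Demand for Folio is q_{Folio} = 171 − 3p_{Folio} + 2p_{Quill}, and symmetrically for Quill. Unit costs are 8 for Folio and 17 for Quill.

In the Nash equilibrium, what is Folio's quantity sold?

127.3125

Folio's profit: π = (p_{Folio} − 8)(171 − 3p_{Folio} + 2p_{Quill}).
∂π/∂p_{Folio} = 195 − 6p_{Folio} + 2p_{Quill} = 0 ⇒ p_{Folio} = 32.5 + (1/3)p_{Quill}.
Similarly p_{Quill} = 37 + (1/3)p_{Folio}.
Plugging p_{Quill} into Folio's best response: p_{Folio} = 32.5 + (1/3)(37 + (1/3)p_{Folio}) ⇒ (8/9)p_{Folio} = 269/6, so p_{Folio} = 50.4375.
Then p_{Quill} = 37 + (1/3)·50.4375 = 53.8125.
q_{Folio} = 171 − 3·50.4375 + 2·53.8125 = 127.3125.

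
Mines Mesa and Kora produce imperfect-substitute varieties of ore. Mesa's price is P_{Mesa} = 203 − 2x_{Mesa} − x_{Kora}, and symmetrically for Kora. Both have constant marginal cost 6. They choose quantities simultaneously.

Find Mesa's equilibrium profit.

3104.72

Mine Mesa's profit: π = x_{Mesa}(203 − 2x_{Mesa} − x_{Kora}) − 6x_{Mesa}.
∂π/∂x_{Mesa} = 197 − 4x_{Mesa} − x_{Kora} = 0 ⇒ x_{Mesa} = 49.25 − 0.25x_{Kora}.
Setting x_{Mesa} = x_{Kora} in the reaction function: x_{Mesa} = 49.25 − 0.25x_{Mesa}, so x_{Mesa} = 49.25 / 1.25 = 39.4.
P_{Mesa} = 203 − 2·39.4 − 39.4 = 84.8.
Profit = (84.8 − 6)·39.4 = 3104.72.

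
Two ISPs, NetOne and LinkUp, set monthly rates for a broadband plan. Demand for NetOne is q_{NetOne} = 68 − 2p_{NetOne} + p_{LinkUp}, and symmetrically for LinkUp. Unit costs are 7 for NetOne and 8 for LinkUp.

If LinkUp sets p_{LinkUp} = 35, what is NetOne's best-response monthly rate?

NetOne's profit: π = (p_{NetOne} − 7)(68 − 2p_{NetOne} + p_{LinkUp}).
∂π/∂p_{NetOne} = 82 − 4p_{NetOne} + p_{LinkUp} = 0 ⇒ p_{NetOne} = 20.5 + 0.25p_{LinkUp}.
At p_{LinkUp} = 35: p_{NetOne} = 20.5 + 0.25·35 = 29.25.

29.25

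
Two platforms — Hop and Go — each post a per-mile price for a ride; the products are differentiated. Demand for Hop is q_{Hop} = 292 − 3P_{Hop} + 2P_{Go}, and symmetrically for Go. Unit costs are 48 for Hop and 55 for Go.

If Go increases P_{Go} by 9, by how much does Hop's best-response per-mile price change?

Hop's profit: π = (P_{Hop} − 48)(292 − 3P_{Hop} + 2P_{Go}).
∂π/∂P_{Hop} = 436 − 6P_{Hop} + 2P_{Go} = 0 ⇒ P_{Hop} = 218/3 + (1/3)P_{Go}.
The reaction-function slope is 1/3, so a 9-unit rise in P_{Go} moves P_{Hop} by 1/3 × 9 = 3. Hop's best response rises — the actions are strategic complements.

3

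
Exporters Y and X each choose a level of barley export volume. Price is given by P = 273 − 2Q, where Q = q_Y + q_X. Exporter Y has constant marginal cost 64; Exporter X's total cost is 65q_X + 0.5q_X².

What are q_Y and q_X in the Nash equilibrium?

Exporter Y's profit: π = q_Y(273 − 2(q_Y + q_X)) − 64q_Y.
∂π/∂q_Y = 209 − 4q_Y − 2q_X = 0, so q_Y = 52.25 − 0.5q_X.
For X: ∂π/∂q_X = 208 − 5q_X − 2q_Y = 0 ⇒ q_X = 41.6 − 0.4q_Y.
Substituting the second reaction function into the first: q_Y = 52.25 − 0.5(41.6 − 0.4q_Y), which gives 0.8q_Y = 31.45 ⇒ q_Y = 39.3125.
Then q_X = 41.6 − 0.4·39.3125 = 25.875.

39.3125, 25.875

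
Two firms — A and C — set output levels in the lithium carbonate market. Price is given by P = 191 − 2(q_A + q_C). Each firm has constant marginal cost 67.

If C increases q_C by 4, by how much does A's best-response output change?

-2

Firm A's profit: π = q_A(191 − 2(q_A + q_C)) − 67q_A.
∂π/∂q_A = 124 − 4q_A − 2q_C = 0, so q_A = 31 − 0.5q_C.
The reaction-function slope is −0.5, so a 4-unit rise in q_C moves q_A by −0.5 × 4 = −2. A's best response falls — the actions are strategic substitutes.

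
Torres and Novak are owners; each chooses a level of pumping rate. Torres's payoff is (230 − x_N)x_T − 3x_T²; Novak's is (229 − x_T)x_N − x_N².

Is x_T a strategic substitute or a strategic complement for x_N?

strategic substitutes

Expanding Torres's payoff: 230x_T − x_Nx_T − 3x_T².
∂π/∂x_T = 230 − x_N − 6x_T = 0, so x_T = 115/3 − (1/6)x_N.
The best-response slope dx_T/dx_N = −1/6 < 0: the reaction function is downward-sloping, so the choices are strategic substitutes.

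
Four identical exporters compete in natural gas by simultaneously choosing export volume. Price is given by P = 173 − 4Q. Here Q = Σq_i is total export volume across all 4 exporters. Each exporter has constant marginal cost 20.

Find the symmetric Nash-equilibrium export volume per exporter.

A representative exporter's profit is π_i = q_i(173 − 4Q) − 20q_i, with Q = q_i + Σ_{j≠i} q_j.
First-order condition: 153 − 8q_i − 4Σ_{j≠i} q_j = 0.
In a symmetric equilibrium every exporter chooses the same q, so Σ_{j≠i} q_j = 3q. The condition becomes 153 − 20q = 0, giving q = 153/20 = 7.65.

7.65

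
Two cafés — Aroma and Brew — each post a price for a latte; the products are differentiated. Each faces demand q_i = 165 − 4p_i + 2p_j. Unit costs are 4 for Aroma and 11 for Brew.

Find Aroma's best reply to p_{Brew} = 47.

34.375

Aroma's profit: π = (p_{Aroma} − 4)(165 − 4p_{Aroma} + 2p_{Brew}).
∂π/∂p_{Aroma} = 181 − 8p_{Aroma} + 2p_{Brew} = 0 ⇒ p_{Aroma} = 22.625 + 0.25p_{Brew}.
At p_{Brew} = 47: p_{Aroma} = 22.625 + 0.25·47 = 34.375.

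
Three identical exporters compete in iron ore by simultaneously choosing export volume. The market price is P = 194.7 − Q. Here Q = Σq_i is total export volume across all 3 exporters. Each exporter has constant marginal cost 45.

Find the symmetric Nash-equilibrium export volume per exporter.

37.425

A representative exporter's profit is π_i = q_i(194.7 − Q) − 45q_i, with Q = q_i + Σ_{j≠i} q_j.
First-order condition: 149.7 − 2q_i − Σ_{j≠i} q_j = 0.
Imposing symmetry (q_j = q for all j) turns Σ_{j≠i} q_j into 2q, so 149.7 = 4q and q = 37.425.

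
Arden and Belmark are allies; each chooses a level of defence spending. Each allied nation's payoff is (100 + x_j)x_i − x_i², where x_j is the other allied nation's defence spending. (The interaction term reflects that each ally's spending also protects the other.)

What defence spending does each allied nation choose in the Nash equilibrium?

Arden's payoff is (100 + x_B)x_A − x_A².
∂π/∂x_A = 100 + x_B − 2x_A = 0, so x_A = 50 + 0.5x_B.
Setting x_A = x_B in the reaction function: x_A = 50 + 0.5x_A, so x_A = 50 / 0.5 = 100.

100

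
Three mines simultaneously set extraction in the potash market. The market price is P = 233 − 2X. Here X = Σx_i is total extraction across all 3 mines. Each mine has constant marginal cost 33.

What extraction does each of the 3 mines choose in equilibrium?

25

A representative mine's profit is π_i = x_i(233 − 2X) − 33x_i, with X = x_i + Σ_{j≠i} x_j.
First-order condition: 200 − 4x_i − 2Σ_{j≠i} x_j = 0.
Imposing symmetry (x_j = x for all j) turns Σ_{j≠i} x_j into 2x, so 200 = 8x and x = 25.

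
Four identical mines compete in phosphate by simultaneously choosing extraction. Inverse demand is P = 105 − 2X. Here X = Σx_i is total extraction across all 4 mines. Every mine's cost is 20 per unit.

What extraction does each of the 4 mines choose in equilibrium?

8.5

A representative mine's profit is π_i = x_i(105 − 2X) − 20x_i, with X = x_i + Σ_{j≠i} x_j.
First-order condition: 85 − 4x_i − 2Σ_{j≠i} x_j = 0.
With identical mines, set every x_j = x: then 85 − 4x − 6x = 0, i.e. x = 85/10 = 8.5.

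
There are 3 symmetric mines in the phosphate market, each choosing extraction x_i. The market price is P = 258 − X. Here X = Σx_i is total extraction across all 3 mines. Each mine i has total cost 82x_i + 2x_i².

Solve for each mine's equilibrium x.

22

A representative mine's profit is π_i = x_i(258 − X) − 82x_i − 2x_i², with X = x_i + Σ_{j≠i} x_j.
First-order condition: 176 − 6x_i − Σ_{j≠i} x_j = 0.
With identical mines, set every x_j = x: then 176 − 6x − 2x = 0, i.e. x = 176/8 = 22.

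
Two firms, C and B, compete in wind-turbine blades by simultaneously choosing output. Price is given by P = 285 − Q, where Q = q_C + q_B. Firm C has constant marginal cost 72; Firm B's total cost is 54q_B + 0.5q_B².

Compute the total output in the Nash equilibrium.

131.4

Firm C's profit: π = q_C(285 − (q_C + q_B)) − 72q_C.
∂π/∂q_C = 213 − 2q_C − q_B = 0, so q_C = 106.5 − 0.5q_B.
For B: ∂π/∂q_B = 231 − 3q_B − q_C = 0 ⇒ q_B = 77 − (1/3)q_C.
Substituting the second reaction function into the first: q_C = 106.5 − 0.5(77 − (1/3)q_C), which gives (5/6)q_C = 68 ⇒ q_C = 81.6.
Then q_B = 77 − (1/3)·81.6 = 49.8.
Total output: 81.6 + 49.8 = 131.4.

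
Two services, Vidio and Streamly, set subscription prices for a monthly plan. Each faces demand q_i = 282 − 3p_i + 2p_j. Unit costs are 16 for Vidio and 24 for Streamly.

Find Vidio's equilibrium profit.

13872

Vidio's profit: π = (p_{Vidio} − 16)(282 − 3p_{Vidio} + 2p_{Streamly}).
∂π/∂p_{Vidio} = 330 − 6p_{Vidio} + 2p_{Streamly} = 0 ⇒ p_{Vidio} = 55 + (1/3)p_{Streamly}.
Similarly p_{Streamly} = 59 + (1/3)p_{Vidio}.
Substituting the second reaction function into the first: p_{Vidio} = 55 + (1/3)(59 + (1/3)p_{Vidio}), which gives (8/9)p_{Vidio} = 224/3 ⇒ p_{Vidio} = 84.
Then p_{Streamly} = 59 + (1/3)·84 = 87.
q_{Vidio} = 282 − 3·84 + 2·87 = 204.
Profit = (84 − 16)·204 = 13872.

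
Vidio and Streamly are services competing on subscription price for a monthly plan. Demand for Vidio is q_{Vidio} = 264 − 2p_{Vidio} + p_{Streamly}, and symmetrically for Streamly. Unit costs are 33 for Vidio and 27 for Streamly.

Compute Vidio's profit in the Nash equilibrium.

Vidio's profit: π = (p_{Vidio} − 33)(264 − 2p_{Vidio} + p_{Streamly}).
∂π/∂p_{Vidio} = 330 − 4p_{Vidio} + p_{Streamly} = 0 ⇒ p_{Vidio} = 82.5 + 0.25p_{Streamly}.
Similarly p_{Streamly} = 79.5 + 0.25p_{Vidio}.
Solving the two reaction functions simultaneously: (1 − (0.25)(0.25))p_{Vidio} = 82.5 + 0.25·79.5, so 0.9375p_{Vidio} = 102.375 and p_{Vidio} = 109.2.
Then p_{Streamly} = 79.5 + 0.25·109.2 = 106.8.
q_{Vidio} = 264 − 2·109.2 + 106.8 = 152.4.
Profit = (109.2 − 33)·152.4 = 11612.88.

11612.88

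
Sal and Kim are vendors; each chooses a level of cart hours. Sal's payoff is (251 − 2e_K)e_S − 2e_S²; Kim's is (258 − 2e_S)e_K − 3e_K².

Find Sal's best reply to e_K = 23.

51.25

Expanding Sal's payoff: 251e_S − 2e_Ke_S − 2e_S².
∂π/∂e_S = 251 − 2e_K − 4e_S = 0, so e_S = 62.75 − 0.5e_K.
At e_K = 23: e_S = 62.75 − 0.5·23 = 51.25.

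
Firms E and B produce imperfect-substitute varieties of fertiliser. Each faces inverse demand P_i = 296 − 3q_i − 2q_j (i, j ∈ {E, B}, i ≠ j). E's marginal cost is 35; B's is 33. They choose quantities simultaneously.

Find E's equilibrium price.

Firm E's profit: π = q_E(296 − 3q_E − 2q_B) − 35q_E.
∂π/∂q_E = 261 − 6q_E − 2q_B = 0 ⇒ q_E = 43.5 − (1/3)q_B.
Similarly q_B = 263/6 − (1/3)q_E.
Substituting the second reaction function into the first: q_E = 43.5 − (1/3)(263/6 − (1/3)q_E), which gives (8/9)q_E = 260/9 ⇒ q_E = 32.5.
Then q_B = 263/6 − (1/3)·32.5 = 33.
P_E = 296 − 3·32.5 − 2·33 = 132.5.

132.5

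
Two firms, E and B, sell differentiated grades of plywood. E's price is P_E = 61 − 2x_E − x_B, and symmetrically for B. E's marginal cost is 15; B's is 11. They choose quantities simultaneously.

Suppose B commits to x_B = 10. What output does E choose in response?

9

Firm E's profit: π = x_E(61 − 2x_E − x_B) − 15x_E.
∂π/∂x_E = 46 − 4x_E − x_B = 0 ⇒ x_E = 11.5 − 0.25x_B.
At x_B = 10: x_E = 11.5 − 0.25·10 = 9.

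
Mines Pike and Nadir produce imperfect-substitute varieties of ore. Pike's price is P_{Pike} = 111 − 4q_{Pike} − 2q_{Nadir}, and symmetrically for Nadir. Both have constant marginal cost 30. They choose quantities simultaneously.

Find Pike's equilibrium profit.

262.44

Mine Pike's profit: π = q_{Pike}(111 − 4q_{Pike} − 2q_{Nadir}) − 30q_{Pike}.
∂π/∂q_{Pike} = 81 − 8q_{Pike} − 2q_{Nadir} = 0 ⇒ q_{Pike} = 10.125 − 0.25q_{Nadir}.
By symmetry q_{Nadir} = q_{Pike}; substituting into the reaction function, 1.25q_{Pike} = 10.125 and q_{Pike} = 8.1.
P_{Pike} = 111 − 4·8.1 − 2·8.1 = 62.4.
Profit = (62.4 − 30)·8.1 = 262.44.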